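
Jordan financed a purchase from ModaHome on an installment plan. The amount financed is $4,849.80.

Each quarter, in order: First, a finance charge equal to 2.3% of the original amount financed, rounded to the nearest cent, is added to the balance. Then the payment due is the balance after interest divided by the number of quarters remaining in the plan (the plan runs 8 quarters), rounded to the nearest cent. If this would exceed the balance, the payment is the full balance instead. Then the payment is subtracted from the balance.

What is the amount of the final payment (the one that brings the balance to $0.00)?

Quarter 1: opening $4,849.80; interest $111.55 → $4,961.35; payment $620.17; balance $4,341.18
Quarter 2: opening $4,341.18; interest $111.55 → $4,452.73; payment $636.10; balance $3,816.63
Quarter 3: opening $3,816.63; interest $111.55 → $3,928.18; payment $654.70; balance $3,273.48
Quarter 4: opening $3,273.48; interest $111.55 → $3,385.03; payment $677.01; balance $2,708.02
Quarter 5: opening $2,708.02; interest $111.55 → $2,819.57; payment $704.89; balance $2,114.68
Quarter 6: opening $2,114.68; interest $111.55 → $2,226.23; payment $742.08; balance $1,484.15
Quarter 7: opening $1,484.15; interest $111.55 → $1,595.70; payment $797.85; balance $797.85
Quarter 8: opening $797.85; interest $111.55 → $909.40; payment $909.40; balance $0.00

$909.40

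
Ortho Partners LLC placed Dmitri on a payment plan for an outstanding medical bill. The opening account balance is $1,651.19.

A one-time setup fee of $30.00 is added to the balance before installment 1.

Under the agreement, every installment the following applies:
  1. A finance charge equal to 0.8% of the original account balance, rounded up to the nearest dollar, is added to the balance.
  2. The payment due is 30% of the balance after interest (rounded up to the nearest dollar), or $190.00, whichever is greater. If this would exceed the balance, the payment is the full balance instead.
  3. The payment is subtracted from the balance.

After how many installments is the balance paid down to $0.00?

Installment 1: $1,681.19 +$14.00 interest = $1,695.19; pay $509.00 → $1,186.19
Installment 2: $1,186.19 +$14.00 interest = $1,200.19; pay $361.00 → $839.19
Installment 3: $839.19 +$14.00 interest = $853.19; pay $256.00 → $597.19
Installment 4: $597.19 +$14.00 interest = $611.19; pay $190.00 → $421.19
Installment 5: $421.19 +$14.00 interest = $435.19; pay $190.00 → $245.19
Installment 6: $245.19 +$14.00 interest = $259.19; pay $190.00 → $69.19
Installment 7: $69.19 +$14.00 interest = $83.19; pay $83.19 → $0.00
Balance reaches $0.00 in installment 7.

7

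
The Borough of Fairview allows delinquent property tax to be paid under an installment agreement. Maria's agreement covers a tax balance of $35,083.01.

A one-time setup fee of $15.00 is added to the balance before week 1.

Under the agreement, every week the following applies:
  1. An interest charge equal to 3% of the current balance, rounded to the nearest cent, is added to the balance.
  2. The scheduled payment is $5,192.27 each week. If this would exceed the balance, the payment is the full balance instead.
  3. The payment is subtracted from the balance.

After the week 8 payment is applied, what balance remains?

$0.00

# | Opening | Interest | Payment | End bal
1 | $35,098.01 | $1,052.94 | $5,192.27 | $30,958.68
2 | $30,958.68 | $928.76 | $5,192.27 | $26,695.17
3 | $26,695.17 | $800.86 | $5,192.27 | $22,303.76
4 | $22,303.76 | $669.11 | $5,192.27 | $17,780.60
5 | $17,780.60 | $533.42 | $5,192.27 | $13,121.75
6 | $13,121.75 | $393.65 | $5,192.27 | $8,323.13
7 | $8,323.13 | $249.69 | $5,192.27 | $3,380.55
8 | $3,380.55 | $101.42 | $3,481.97 | $0.00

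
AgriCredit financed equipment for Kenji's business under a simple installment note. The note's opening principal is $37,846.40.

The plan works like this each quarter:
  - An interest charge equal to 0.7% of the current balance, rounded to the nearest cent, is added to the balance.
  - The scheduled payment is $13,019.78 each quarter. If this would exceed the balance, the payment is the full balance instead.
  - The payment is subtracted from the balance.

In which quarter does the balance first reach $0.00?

# | Opening | Interest | Payment | End bal
1 | $37,846.40 | $264.92 | $13,019.78 | $25,091.54
2 | $25,091.54 | $175.64 | $13,019.78 | $12,247.40
3 | $12,247.40 | $85.73 | $12,333.13 | $0.00
Balance reaches $0.00 in quarter 3.

3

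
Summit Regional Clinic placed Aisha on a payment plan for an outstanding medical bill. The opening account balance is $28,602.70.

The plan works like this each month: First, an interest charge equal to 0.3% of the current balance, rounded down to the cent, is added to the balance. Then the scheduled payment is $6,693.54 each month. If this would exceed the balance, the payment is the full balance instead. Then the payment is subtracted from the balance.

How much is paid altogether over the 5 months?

$28,832.88

Month 1: opening $28,602.70; interest $85.80 → $28,688.50; payment $6,693.54; balance $21,994.96
Month 2: opening $21,994.96; interest $65.98 → $22,060.94; payment $6,693.54; balance $15,367.40
Month 3: opening $15,367.40; interest $46.10 → $15,413.50; payment $6,693.54; balance $8,719.96
Month 4: opening $8,719.96; interest $26.15 → $8,746.11; payment $6,693.54; balance $2,052.57
Month 5: opening $2,052.57; interest $6.15 → $2,058.72; payment $2,058.72; balance $0.00
Total paid: $28,832.88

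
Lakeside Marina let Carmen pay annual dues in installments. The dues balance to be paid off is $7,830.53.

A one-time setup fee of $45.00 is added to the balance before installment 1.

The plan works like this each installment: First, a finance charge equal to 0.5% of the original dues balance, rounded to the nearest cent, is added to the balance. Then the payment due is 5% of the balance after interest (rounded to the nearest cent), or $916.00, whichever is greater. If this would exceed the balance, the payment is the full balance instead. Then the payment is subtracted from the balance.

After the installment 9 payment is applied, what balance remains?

$0.00

Installment 1: opening $7,875.53; interest $39.15 → $7,914.68; payment $916.00; balance $6,998.68
Installment 2: opening $6,998.68; interest $39.15 → $7,037.83; payment $916.00; balance $6,121.83
Installment 3: opening $6,121.83; interest $39.15 → $6,160.98; payment $916.00; balance $5,244.98
Installment 4: opening $5,244.98; interest $39.15 → $5,284.13; payment $916.00; balance $4,368.13
Installment 5: opening $4,368.13; interest $39.15 → $4,407.28; payment $916.00; balance $3,491.28
Installment 6: opening $3,491.28; interest $39.15 → $3,530.43; payment $916.00; balance $2,614.43
Installment 7: opening $2,614.43; interest $39.15 → $2,653.58; payment $916.00; balance $1,737.58
Installment 8: opening $1,737.58; interest $39.15 → $1,776.73; payment $916.00; balance $860.73
Installment 9: opening $860.73; interest $39.15 → $899.88; payment $899.88; balance $0.00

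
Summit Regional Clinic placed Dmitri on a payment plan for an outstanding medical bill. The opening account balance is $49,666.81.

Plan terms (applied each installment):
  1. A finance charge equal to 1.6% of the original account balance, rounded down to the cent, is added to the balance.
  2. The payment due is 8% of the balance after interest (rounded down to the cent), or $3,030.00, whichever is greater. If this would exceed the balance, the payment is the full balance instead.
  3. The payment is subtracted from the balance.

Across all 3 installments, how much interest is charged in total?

$2,383.98

Installment 1: $49,666.81 +$794.66 interest = $50,461.47; pay $4,036.91 → $46,424.56
Installment 2: $46,424.56 +$794.66 interest = $47,219.22; pay $3,777.53 → $43,441.69
Installment 3: $43,441.69 +$794.66 interest = $44,236.35; pay $3,538.90 → $40,697.45
Total interest: $794.66 + $794.66 + $794.66 = $2,383.98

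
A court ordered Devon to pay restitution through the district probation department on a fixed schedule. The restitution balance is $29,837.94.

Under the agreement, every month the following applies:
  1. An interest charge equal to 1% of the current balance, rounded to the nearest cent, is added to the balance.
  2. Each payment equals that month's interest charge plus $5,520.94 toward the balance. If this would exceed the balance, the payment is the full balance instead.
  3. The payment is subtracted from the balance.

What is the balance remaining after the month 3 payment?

Month 1: opening $29,837.94; interest $298.38 → $30,136.32; payment $5,819.32; balance $24,317.00
Month 2: opening $24,317.00; interest $243.17 → $24,560.17; payment $5,764.11; balance $18,796.06
Month 3: opening $18,796.06; interest $187.96 → $18,984.02; payment $5,708.90; balance $13,275.12

$13,275.12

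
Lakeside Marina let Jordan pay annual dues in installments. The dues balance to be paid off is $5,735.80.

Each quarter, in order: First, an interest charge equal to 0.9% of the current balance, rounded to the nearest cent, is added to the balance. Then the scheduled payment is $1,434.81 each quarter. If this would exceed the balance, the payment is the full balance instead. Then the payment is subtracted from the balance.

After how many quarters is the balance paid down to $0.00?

5

Quarter 1: $5,735.80 +$51.62 interest = $5,787.42; pay $1,434.81 → $4,352.61
Quarter 2: $4,352.61 +$39.17 interest = $4,391.78; pay $1,434.81 → $2,956.97
Quarter 3: $2,956.97 +$26.61 interest = $2,983.58; pay $1,434.81 → $1,548.77
Quarter 4: $1,548.77 +$13.94 interest = $1,562.71; pay $1,434.81 → $127.90
Quarter 5: $127.90 +$1.15 interest = $129.05; pay $129.05 → $0.00
Balance reaches $0.00 in quarter 5.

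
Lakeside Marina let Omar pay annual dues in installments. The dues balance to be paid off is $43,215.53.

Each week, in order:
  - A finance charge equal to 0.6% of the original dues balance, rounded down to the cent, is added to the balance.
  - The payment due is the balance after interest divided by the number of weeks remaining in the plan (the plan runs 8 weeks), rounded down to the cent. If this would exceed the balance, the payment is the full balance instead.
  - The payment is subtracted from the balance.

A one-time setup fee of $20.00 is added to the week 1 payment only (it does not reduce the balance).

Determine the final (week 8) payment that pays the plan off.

$6,106.66

# | Opening | Interest | Payment | Fee | End bal
1 | $43,215.53 | $259.29 | $5,434.35 | $20.00 | $38,040.47
2 | $38,040.47 | $259.29 | $5,471.39 | — | $32,828.37
3 | $32,828.37 | $259.29 | $5,514.61 | — | $27,573.05
4 | $27,573.05 | $259.29 | $5,566.46 | — | $22,265.88
5 | $22,265.88 | $259.29 | $5,631.29 | — | $16,893.88
6 | $16,893.88 | $259.29 | $5,717.72 | — | $11,435.45
7 | $11,435.45 | $259.29 | $5,847.37 | — | $5,847.37
8 | $5,847.37 | $259.29 | $6,106.66 | — | $0.00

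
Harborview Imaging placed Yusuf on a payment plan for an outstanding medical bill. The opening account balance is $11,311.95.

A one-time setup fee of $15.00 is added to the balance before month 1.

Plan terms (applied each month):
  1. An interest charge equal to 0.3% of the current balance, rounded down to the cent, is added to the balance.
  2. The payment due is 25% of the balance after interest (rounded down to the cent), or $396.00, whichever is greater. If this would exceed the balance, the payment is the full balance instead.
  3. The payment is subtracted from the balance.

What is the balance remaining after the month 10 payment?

$366.36

Month 1: opening $11,326.95; interest $33.98 → $11,360.93; payment $2,840.23; balance $8,520.70
Month 2: opening $8,520.70; interest $25.56 → $8,546.26; payment $2,136.56; balance $6,409.70
Month 3: opening $6,409.70; interest $19.22 → $6,428.92; payment $1,607.23; balance $4,821.69
Month 4: opening $4,821.69; interest $14.46 → $4,836.15; payment $1,209.03; balance $3,627.12
Month 5: opening $3,627.12; interest $10.88 → $3,638.00; payment $909.50; balance $2,728.50
Month 6: opening $2,728.50; interest $8.18 → $2,736.68; payment $684.17; balance $2,052.51
Month 7: opening $2,052.51; interest $6.15 → $2,058.66; payment $514.66; balance $1,544.00
Month 8: opening $1,544.00; interest $4.63 → $1,548.63; payment $396.00; balance $1,152.63
Month 9: opening $1,152.63; interest $3.45 → $1,156.08; payment $396.00; balance $760.08
Month 10: opening $760.08; interest $2.28 → $762.36; payment $396.00; balance $366.36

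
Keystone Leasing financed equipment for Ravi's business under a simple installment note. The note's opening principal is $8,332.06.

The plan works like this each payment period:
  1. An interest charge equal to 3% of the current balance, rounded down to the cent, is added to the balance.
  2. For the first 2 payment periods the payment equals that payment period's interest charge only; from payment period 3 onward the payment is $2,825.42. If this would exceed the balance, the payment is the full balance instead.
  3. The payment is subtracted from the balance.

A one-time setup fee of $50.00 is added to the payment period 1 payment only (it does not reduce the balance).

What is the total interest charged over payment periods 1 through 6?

Payment period 1: opening $8,332.06; interest $249.96 → $8,582.02; payment $249.96 (+ $50.00 fee); balance $8,332.06
Payment period 2: opening $8,332.06; interest $249.96 → $8,582.02; payment $249.96; balance $8,332.06
Payment period 3: opening $8,332.06; interest $249.96 → $8,582.02; payment $2,825.42; balance $5,756.60
Payment period 4: opening $5,756.60; interest $172.69 → $5,929.29; payment $2,825.42; balance $3,103.87
Payment period 5: opening $3,103.87; interest $93.11 → $3,196.98; payment $2,825.42; balance $371.56
Payment period 6: opening $371.56; interest $11.14 → $382.70; payment $382.70; balance $0.00
Total interest: $249.96 + $249.96 + $249.96 + $172.69 + $93.11 + $11.14 = $1,026.82

$1,026.82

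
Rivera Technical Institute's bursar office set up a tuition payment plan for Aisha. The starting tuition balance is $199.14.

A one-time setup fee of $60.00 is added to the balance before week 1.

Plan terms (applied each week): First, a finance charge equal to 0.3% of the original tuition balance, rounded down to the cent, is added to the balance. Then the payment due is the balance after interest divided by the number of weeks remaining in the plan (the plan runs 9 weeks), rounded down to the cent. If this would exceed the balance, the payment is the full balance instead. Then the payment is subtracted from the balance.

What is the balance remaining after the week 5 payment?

Week 1: $259.14 +$0.59 interest = $259.73; pay $28.85 → $230.88
Week 2: $230.88 +$0.59 interest = $231.47; pay $28.93 → $202.54
Week 3: $202.54 +$0.59 interest = $203.13; pay $29.01 → $174.12
Week 4: $174.12 +$0.59 interest = $174.71; pay $29.11 → $145.60
Week 5: $145.60 +$0.59 interest = $146.19; pay $29.23 → $116.96

$116.96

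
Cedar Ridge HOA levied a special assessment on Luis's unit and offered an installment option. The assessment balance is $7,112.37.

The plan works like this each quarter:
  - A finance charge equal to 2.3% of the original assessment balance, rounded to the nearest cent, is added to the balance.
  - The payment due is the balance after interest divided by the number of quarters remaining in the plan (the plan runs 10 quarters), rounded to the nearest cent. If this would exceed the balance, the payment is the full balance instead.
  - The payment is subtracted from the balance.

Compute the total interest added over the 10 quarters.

$1,635.80

Quarter 1: $7,112.37 +$163.58 interest = $7,275.95; pay $727.60 → $6,548.35
Quarter 2: $6,548.35 +$163.58 interest = $6,711.93; pay $745.77 → $5,966.16
Quarter 3: $5,966.16 +$163.58 interest = $6,129.74; pay $766.22 → $5,363.52
Quarter 4: $5,363.52 +$163.58 interest = $5,527.10; pay $789.59 → $4,737.51
Quarter 5: $4,737.51 +$163.58 interest = $4,901.09; pay $816.85 → $4,084.24
Quarter 6: $4,084.24 +$163.58 interest = $4,247.82; pay $849.56 → $3,398.26
Quarter 7: $3,398.26 +$163.58 interest = $3,561.84; pay $890.46 → $2,671.38
Quarter 8: $2,671.38 +$163.58 interest = $2,834.96; pay $944.99 → $1,889.97
Quarter 9: $1,889.97 +$163.58 interest = $2,053.55; pay $1,026.78 → $1,026.77
Quarter 10: $1,026.77 +$163.58 interest = $1,190.35; pay $1,190.35 → $0.00
Total interest: $163.58 + $163.58 + $163.58 + $163.58 + $163.58 + $163.58 + $163.58 + $163.58 + $163.58 + $163.58 = $1,635.80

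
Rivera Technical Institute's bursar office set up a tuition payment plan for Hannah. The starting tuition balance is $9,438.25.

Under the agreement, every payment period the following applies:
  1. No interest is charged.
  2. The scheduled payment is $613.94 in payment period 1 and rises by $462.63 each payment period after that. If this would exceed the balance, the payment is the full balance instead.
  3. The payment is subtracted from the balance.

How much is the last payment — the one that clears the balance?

Payment period 1: $9,438.25 − $613.94 → $8,824.31
Payment period 2: $8,824.31 − $1,076.57 → $7,747.74
Payment period 3: $7,747.74 − $1,539.20 → $6,208.54
Payment period 4: $6,208.54 − $2,001.83 → $4,206.71
Payment period 5: $4,206.71 − $2,464.46 → $1,742.25
Payment period 6: $1,742.25 − $1,742.25 → $0.00

$1,742.25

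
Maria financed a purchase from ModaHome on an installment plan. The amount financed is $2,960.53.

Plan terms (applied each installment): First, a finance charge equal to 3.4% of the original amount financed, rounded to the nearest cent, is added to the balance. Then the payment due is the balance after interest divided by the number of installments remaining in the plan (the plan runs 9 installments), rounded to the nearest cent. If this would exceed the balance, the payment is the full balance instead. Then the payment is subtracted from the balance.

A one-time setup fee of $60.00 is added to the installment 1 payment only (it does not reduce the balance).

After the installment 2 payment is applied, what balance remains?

$2,469.00

Installment 1: $2,960.53 +$100.66 interest = $3,061.19; pay $340.13 (+ $60.00 fee) → $2,721.06
Installment 2: $2,721.06 +$100.66 interest = $2,821.72; pay $352.72 → $2,469.00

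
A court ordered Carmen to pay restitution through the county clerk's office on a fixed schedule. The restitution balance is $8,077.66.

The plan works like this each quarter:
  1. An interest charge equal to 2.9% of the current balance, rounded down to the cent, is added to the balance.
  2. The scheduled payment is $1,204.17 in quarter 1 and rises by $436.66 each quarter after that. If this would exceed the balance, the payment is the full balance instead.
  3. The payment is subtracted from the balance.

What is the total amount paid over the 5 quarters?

$8,830.87

Quarter 1: opening $8,077.66; interest $234.25 → $8,311.91; payment $1,204.17; balance $7,107.74
Quarter 2: opening $7,107.74; interest $206.12 → $7,313.86; payment $1,640.83; balance $5,673.03
Quarter 3: opening $5,673.03; interest $164.51 → $5,837.54; payment $2,077.49; balance $3,760.05
Quarter 4: opening $3,760.05; interest $109.04 → $3,869.09; payment $2,514.15; balance $1,354.94
Quarter 5: opening $1,354.94; interest $39.29 → $1,394.23; payment $1,394.23; balance $0.00
Total paid: $8,830.87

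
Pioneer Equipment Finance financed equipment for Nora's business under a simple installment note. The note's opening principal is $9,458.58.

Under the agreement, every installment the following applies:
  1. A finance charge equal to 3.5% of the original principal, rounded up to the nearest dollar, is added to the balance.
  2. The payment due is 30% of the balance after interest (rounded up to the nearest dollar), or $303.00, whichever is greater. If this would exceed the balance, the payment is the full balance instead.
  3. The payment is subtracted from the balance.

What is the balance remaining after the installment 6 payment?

$1,794.58

# | Opening | Interest | Payment | End bal
1 | $9,458.58 | $332.00 | $2,938.00 | $6,852.58
2 | $6,852.58 | $332.00 | $2,156.00 | $5,028.58
3 | $5,028.58 | $332.00 | $1,609.00 | $3,751.58
4 | $3,751.58 | $332.00 | $1,226.00 | $2,857.58
5 | $2,857.58 | $332.00 | $957.00 | $2,232.58
6 | $2,232.58 | $332.00 | $770.00 | $1,794.58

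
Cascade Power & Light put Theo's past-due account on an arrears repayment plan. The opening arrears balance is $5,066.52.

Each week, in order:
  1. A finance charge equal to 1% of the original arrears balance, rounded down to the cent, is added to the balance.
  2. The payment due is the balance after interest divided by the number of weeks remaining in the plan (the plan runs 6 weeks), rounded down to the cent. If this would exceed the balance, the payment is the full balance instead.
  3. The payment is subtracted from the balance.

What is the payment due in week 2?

Week 1: $5,066.52 +$50.66 interest = $5,117.18; pay $852.86 → $4,264.32
Week 2: $4,264.32 +$50.66 interest = $4,314.98; pay $862.99 → $3,451.99

$862.99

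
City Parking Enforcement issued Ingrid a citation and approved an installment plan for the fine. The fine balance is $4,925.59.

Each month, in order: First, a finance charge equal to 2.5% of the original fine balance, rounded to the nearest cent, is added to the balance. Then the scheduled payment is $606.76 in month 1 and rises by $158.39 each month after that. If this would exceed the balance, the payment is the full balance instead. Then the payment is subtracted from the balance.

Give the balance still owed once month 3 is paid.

$2,999.56

Month 1: $4,925.59 +$123.14 interest = $5,048.73; pay $606.76 → $4,441.97
Month 2: $4,441.97 +$123.14 interest = $4,565.11; pay $765.15 → $3,799.96
Month 3: $3,799.96 +$123.14 interest = $3,923.10; pay $923.54 → $2,999.56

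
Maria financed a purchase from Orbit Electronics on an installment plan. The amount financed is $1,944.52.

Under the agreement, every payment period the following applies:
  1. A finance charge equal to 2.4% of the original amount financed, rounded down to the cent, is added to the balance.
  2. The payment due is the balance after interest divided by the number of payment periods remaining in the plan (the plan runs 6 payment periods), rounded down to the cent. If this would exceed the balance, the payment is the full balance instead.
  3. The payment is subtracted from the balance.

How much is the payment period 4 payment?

# | Opening | Interest | Payment | End bal
1 | $1,944.52 | $46.66 | $331.86 | $1,659.32
2 | $1,659.32 | $46.66 | $341.19 | $1,364.79
3 | $1,364.79 | $46.66 | $352.86 | $1,058.59
4 | $1,058.59 | $46.66 | $368.41 | $736.84

$368.41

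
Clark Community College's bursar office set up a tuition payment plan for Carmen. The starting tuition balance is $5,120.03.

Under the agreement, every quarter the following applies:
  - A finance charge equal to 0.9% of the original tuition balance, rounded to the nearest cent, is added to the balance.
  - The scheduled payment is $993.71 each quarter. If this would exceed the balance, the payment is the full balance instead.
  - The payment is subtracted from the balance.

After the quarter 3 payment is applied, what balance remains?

Quarter 1: $5,120.03 +$46.08 interest = $5,166.11; pay $993.71 → $4,172.40
Quarter 2: $4,172.40 +$46.08 interest = $4,218.48; pay $993.71 → $3,224.77
Quarter 3: $3,224.77 +$46.08 interest = $3,270.85; pay $993.71 → $2,277.14

$2,277.14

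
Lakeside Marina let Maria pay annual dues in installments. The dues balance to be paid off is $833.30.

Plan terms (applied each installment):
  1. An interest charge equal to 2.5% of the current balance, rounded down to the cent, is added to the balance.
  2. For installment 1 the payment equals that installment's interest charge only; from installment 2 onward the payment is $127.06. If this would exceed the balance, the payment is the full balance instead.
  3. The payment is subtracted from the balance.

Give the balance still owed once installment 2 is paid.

$727.07

Installment 1: opening $833.30; interest $20.83 → $854.13; payment $20.83; balance $833.30
Installment 2: opening $833.30; interest $20.83 → $854.13; payment $127.06; balance $727.07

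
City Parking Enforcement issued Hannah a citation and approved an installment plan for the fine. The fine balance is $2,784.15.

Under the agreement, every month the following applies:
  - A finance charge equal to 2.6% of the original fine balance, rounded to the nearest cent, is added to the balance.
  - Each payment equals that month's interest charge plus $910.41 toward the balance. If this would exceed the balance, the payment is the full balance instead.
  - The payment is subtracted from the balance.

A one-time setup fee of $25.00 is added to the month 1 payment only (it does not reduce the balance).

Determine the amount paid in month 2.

Month 1: opening $2,784.15; interest $72.39 → $2,856.54; payment $982.80 (+ $25.00 fee); balance $1,873.74
Month 2: opening $1,873.74; interest $72.39 → $1,946.13; payment $982.80; balance $963.33

$982.80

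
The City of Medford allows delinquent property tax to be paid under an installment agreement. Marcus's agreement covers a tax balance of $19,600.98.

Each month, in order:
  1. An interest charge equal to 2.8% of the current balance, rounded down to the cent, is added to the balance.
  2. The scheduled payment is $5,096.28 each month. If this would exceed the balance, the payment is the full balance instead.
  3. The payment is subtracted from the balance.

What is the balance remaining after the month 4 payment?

Month 1: $19,600.98 +$548.82 interest = $20,149.80; pay $5,096.28 → $15,053.52
Month 2: $15,053.52 +$421.49 interest = $15,475.01; pay $5,096.28 → $10,378.73
Month 3: $10,378.73 +$290.60 interest = $10,669.33; pay $5,096.28 → $5,573.05
Month 4: $5,573.05 +$156.04 interest = $5,729.09; pay $5,096.28 → $632.81

$632.81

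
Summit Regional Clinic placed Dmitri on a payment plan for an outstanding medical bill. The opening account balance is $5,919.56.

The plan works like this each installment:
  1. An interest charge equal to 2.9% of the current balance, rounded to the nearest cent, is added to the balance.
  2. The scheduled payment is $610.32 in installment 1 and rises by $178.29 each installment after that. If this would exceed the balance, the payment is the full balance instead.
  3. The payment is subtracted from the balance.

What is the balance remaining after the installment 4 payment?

$2,996.58

# | Opening | Interest | Payment | End bal
1 | $5,919.56 | $171.67 | $610.32 | $5,480.91
2 | $5,480.91 | $158.95 | $788.61 | $4,851.25
3 | $4,851.25 | $140.69 | $966.90 | $4,025.04
4 | $4,025.04 | $116.73 | $1,145.19 | $2,996.58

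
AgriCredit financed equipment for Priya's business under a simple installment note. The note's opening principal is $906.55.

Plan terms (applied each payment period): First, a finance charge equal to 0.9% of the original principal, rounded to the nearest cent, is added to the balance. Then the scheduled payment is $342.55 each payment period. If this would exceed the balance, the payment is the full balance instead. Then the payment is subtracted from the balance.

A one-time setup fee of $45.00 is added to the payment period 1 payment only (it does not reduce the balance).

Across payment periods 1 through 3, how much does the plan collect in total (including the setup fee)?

# | Opening | Interest | Payment | Fee | End bal
1 | $906.55 | $8.16 | $342.55 | $45.00 | $572.16
2 | $572.16 | $8.16 | $342.55 | — | $237.77
3 | $237.77 | $8.16 | $245.93 | — | $0.00
Total paid: $976.03

$976.03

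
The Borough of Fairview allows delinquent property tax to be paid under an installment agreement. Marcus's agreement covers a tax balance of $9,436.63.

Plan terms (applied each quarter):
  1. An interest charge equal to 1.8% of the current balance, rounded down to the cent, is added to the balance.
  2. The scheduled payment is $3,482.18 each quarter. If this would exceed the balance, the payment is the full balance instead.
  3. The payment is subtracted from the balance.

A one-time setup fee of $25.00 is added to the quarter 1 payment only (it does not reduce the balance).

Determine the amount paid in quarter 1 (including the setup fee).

Quarter 1: $9,436.63 +$169.85 interest = $9,606.48; pay $3,482.18 (+ $25.00 fee) → $6,124.30

$3,507.18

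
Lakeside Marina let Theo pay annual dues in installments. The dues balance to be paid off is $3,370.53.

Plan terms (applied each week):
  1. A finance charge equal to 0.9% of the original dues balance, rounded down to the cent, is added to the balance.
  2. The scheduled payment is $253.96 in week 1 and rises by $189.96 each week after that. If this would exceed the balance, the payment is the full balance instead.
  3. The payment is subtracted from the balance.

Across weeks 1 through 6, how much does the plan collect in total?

$3,552.51

# | Opening | Interest | Payment | End bal
1 | $3,370.53 | $30.33 | $253.96 | $3,146.90
2 | $3,146.90 | $30.33 | $443.92 | $2,733.31
3 | $2,733.31 | $30.33 | $633.88 | $2,129.76
4 | $2,129.76 | $30.33 | $823.84 | $1,336.25
5 | $1,336.25 | $30.33 | $1,013.80 | $352.78
6 | $352.78 | $30.33 | $383.11 | $0.00
Total paid: $3,552.51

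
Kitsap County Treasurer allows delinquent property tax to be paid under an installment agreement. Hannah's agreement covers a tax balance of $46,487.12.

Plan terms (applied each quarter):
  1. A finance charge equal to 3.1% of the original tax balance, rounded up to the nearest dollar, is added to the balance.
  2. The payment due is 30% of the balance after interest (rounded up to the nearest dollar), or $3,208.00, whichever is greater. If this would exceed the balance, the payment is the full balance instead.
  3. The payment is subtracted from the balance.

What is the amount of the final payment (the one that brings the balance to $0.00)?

$2,815.12

Quarter 1: opening $46,487.12; interest $1,442.00 → $47,929.12; payment $14,379.00; balance $33,550.12
Quarter 2: opening $33,550.12; interest $1,442.00 → $34,992.12; payment $10,498.00; balance $24,494.12
Quarter 3: opening $24,494.12; interest $1,442.00 → $25,936.12; payment $7,781.00; balance $18,155.12
Quarter 4: opening $18,155.12; interest $1,442.00 → $19,597.12; payment $5,880.00; balance $13,717.12
Quarter 5: opening $13,717.12; interest $1,442.00 → $15,159.12; payment $4,548.00; balance $10,611.12
Quarter 6: opening $10,611.12; interest $1,442.00 → $12,053.12; payment $3,616.00; balance $8,437.12
Quarter 7: opening $8,437.12; interest $1,442.00 → $9,879.12; payment $3,208.00; balance $6,671.12
Quarter 8: opening $6,671.12; interest $1,442.00 → $8,113.12; payment $3,208.00; balance $4,905.12
Quarter 9: opening $4,905.12; interest $1,442.00 → $6,347.12; payment $3,208.00; balance $3,139.12
Quarter 10: opening $3,139.12; interest $1,442.00 → $4,581.12; payment $3,208.00; balance $1,373.12
Quarter 11: opening $1,373.12; interest $1,442.00 → $2,815.12; payment $2,815.12; balance $0.00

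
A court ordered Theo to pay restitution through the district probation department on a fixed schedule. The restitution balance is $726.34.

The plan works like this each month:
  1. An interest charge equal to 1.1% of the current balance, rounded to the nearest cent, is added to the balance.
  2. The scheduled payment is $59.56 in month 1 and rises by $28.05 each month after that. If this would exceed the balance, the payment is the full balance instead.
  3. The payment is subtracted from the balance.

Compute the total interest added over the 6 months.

# | Opening | Interest | Payment | End bal
1 | $726.34 | $7.99 | $59.56 | $674.77
2 | $674.77 | $7.42 | $87.61 | $594.58
3 | $594.58 | $6.54 | $115.66 | $485.46
4 | $485.46 | $5.34 | $143.71 | $347.09
5 | $347.09 | $3.82 | $171.76 | $179.15
6 | $179.15 | $1.97 | $181.12 | $0.00
Total interest: $7.99 + $7.42 + $6.54 + $5.34 + $3.82 + $1.97 = $33.08

$33.08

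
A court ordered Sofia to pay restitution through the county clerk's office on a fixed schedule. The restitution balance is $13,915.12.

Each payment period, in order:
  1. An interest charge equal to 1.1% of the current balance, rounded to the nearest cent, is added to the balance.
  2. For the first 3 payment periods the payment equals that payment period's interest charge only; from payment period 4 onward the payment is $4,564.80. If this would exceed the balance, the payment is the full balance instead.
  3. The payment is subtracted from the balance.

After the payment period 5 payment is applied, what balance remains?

Payment period 1: opening $13,915.12; interest $153.07 → $14,068.19; payment $153.07; balance $13,915.12
Payment period 2: opening $13,915.12; interest $153.07 → $14,068.19; payment $153.07; balance $13,915.12
Payment period 3: opening $13,915.12; interest $153.07 → $14,068.19; payment $153.07; balance $13,915.12
Payment period 4: opening $13,915.12; interest $153.07 → $14,068.19; payment $4,564.80; balance $9,503.39
Payment period 5: opening $9,503.39; interest $104.54 → $9,607.93; payment $4,564.80; balance $5,043.13

$5,043.13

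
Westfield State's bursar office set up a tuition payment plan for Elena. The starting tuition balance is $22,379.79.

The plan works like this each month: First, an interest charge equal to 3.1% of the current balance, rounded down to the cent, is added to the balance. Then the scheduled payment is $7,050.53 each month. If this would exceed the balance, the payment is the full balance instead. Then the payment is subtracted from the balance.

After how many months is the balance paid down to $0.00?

Month 1: opening $22,379.79; interest $693.77 → $23,073.56; payment $7,050.53; balance $16,023.03
Month 2: opening $16,023.03; interest $496.71 → $16,519.74; payment $7,050.53; balance $9,469.21
Month 3: opening $9,469.21; interest $293.54 → $9,762.75; payment $7,050.53; balance $2,712.22
Month 4: opening $2,712.22; interest $84.07 → $2,796.29; payment $2,796.29; balance $0.00
Balance reaches $0.00 in month 4.

4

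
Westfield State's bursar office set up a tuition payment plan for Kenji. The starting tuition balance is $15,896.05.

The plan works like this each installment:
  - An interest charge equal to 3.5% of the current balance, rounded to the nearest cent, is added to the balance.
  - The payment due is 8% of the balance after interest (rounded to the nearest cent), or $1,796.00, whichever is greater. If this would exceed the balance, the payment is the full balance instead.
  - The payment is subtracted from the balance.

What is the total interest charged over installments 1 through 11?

$3,464.68

Installment 1: $15,896.05 +$556.36 interest = $16,452.41; pay $1,796.00 → $14,656.41
Installment 2: $14,656.41 +$512.97 interest = $15,169.38; pay $1,796.00 → $13,373.38
Installment 3: $13,373.38 +$468.07 interest = $13,841.45; pay $1,796.00 → $12,045.45
Installment 4: $12,045.45 +$421.59 interest = $12,467.04; pay $1,796.00 → $10,671.04
Installment 5: $10,671.04 +$373.49 interest = $11,044.53; pay $1,796.00 → $9,248.53
Installment 6: $9,248.53 +$323.70 interest = $9,572.23; pay $1,796.00 → $7,776.23
Installment 7: $7,776.23 +$272.17 interest = $8,048.40; pay $1,796.00 → $6,252.40
Installment 8: $6,252.40 +$218.83 interest = $6,471.23; pay $1,796.00 → $4,675.23
Installment 9: $4,675.23 +$163.63 interest = $4,838.86; pay $1,796.00 → $3,042.86
Installment 10: $3,042.86 +$106.50 interest = $3,149.36; pay $1,796.00 → $1,353.36
Installment 11: $1,353.36 +$47.37 interest = $1,400.73; pay $1,400.73 → $0.00
Total interest: $556.36 + $512.97 + $468.07 + $421.59 + $373.49 + $323.70 + $272.17 + $218.83 + $163.63 + $106.50 + $47.37 = $3,464.68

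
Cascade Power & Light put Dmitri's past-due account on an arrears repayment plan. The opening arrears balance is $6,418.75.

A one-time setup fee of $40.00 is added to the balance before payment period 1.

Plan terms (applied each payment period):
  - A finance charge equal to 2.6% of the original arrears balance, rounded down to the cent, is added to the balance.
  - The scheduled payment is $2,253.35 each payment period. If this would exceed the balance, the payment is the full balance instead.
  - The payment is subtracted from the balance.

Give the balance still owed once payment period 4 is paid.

$0.00

Payment period 1: $6,458.75 +$166.88 interest = $6,625.63; pay $2,253.35 → $4,372.28
Payment period 2: $4,372.28 +$166.88 interest = $4,539.16; pay $2,253.35 → $2,285.81
Payment period 3: $2,285.81 +$166.88 interest = $2,452.69; pay $2,253.35 → $199.34
Payment period 4: $199.34 +$166.88 interest = $366.22; pay $366.22 → $0.00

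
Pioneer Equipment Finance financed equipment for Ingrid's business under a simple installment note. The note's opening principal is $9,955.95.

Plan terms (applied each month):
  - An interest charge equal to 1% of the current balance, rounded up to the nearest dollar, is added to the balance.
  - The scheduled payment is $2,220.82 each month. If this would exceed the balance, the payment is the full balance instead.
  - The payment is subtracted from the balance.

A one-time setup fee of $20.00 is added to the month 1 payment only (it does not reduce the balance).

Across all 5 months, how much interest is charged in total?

# | Opening | Interest | Payment | Fee | End bal
1 | $9,955.95 | $100.00 | $2,220.82 | $20.00 | $7,835.13
2 | $7,835.13 | $79.00 | $2,220.82 | — | $5,693.31
3 | $5,693.31 | $57.00 | $2,220.82 | — | $3,529.49
4 | $3,529.49 | $36.00 | $2,220.82 | — | $1,344.67
5 | $1,344.67 | $14.00 | $1,358.67 | — | $0.00
Total interest: $100.00 + $79.00 + $57.00 + $36.00 + $14.00 = $286.00

$286.00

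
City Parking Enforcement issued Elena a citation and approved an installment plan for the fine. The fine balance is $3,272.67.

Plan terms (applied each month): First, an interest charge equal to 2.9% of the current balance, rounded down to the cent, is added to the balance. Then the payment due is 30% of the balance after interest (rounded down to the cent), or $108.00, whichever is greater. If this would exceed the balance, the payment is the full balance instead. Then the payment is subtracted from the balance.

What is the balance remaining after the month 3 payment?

$1,223.05

Month 1: $3,272.67 +$94.90 interest = $3,367.57; pay $1,010.27 → $2,357.30
Month 2: $2,357.30 +$68.36 interest = $2,425.66; pay $727.69 → $1,697.97
Month 3: $1,697.97 +$49.24 interest = $1,747.21; pay $524.16 → $1,223.05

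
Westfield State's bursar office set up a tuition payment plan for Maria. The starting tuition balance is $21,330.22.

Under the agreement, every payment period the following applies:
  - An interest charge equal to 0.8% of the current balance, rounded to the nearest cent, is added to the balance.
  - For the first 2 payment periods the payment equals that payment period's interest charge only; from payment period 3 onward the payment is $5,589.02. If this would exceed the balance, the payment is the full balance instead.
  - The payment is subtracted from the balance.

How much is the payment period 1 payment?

$170.64

Payment period 1: opening $21,330.22; interest $170.64 → $21,500.86; payment $170.64; balance $21,330.22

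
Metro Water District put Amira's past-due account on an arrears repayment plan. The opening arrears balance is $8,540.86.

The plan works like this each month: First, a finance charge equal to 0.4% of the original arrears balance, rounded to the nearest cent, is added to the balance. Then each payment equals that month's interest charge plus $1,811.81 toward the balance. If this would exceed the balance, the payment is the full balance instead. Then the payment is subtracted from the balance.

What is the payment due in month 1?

$1,845.97

Month 1: opening $8,540.86; interest $34.16 → $8,575.02; payment $1,845.97; balance $6,729.05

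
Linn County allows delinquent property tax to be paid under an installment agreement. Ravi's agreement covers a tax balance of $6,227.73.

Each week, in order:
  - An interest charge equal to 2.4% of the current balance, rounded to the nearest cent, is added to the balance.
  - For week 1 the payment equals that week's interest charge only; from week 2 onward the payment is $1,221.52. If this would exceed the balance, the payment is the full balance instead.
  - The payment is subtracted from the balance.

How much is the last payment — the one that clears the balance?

Week 1: opening $6,227.73; interest $149.47 → $6,377.20; payment $149.47; balance $6,227.73
Week 2: opening $6,227.73; interest $149.47 → $6,377.20; payment $1,221.52; balance $5,155.68
Week 3: opening $5,155.68; interest $123.74 → $5,279.42; payment $1,221.52; balance $4,057.90
Week 4: opening $4,057.90; interest $97.39 → $4,155.29; payment $1,221.52; balance $2,933.77
Week 5: opening $2,933.77; interest $70.41 → $3,004.18; payment $1,221.52; balance $1,782.66
Week 6: opening $1,782.66; interest $42.78 → $1,825.44; payment $1,221.52; balance $603.92
Week 7: opening $603.92; interest $14.49 → $618.41; payment $618.41; balance $0.00

$618.41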